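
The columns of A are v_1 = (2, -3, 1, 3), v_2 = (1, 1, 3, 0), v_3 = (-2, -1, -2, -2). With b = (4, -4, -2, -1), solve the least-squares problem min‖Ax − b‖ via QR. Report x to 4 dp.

e_1 = v_1/‖v_1‖ = (2, -3, 1, 3)/4.7958 = (0.4170, -0.6255, 0.2085, 0.6255).
r_{12} = e_1·v_2 = 0.4170.
u_2 = v_2 − 0.4170·e_1 = (0.8261, 1.2609, 2.9130, -0.2609).
‖u_2‖ = 3.2903, so e_2 = (0.2511, 0.3832, 0.8853, -0.0793).
r_{13} = e_1·v_3 = -1.8766; r_{23} = e_2·v_3 = -2.4975.
u_3 = v_3 + 1.8766·e_1 + 2.4975·e_2 = (-0.5904, -1.2169, 0.6024, -1.0241).
‖u_3‖ = 1.8003, so e_3 = (-0.3279, -0.6759, 0.3346, -0.5689).
Qᵀb = (3.1277, -2.2200, 1.2916).
Back-substitute: x_3 = 1.2916/1.8003 = 0.7175.
x_2 = (-2.2200 + 2.4975·0.7175)/3.2903 = -0.1301.
x_1 = (3.1277 − 0.4170·(-0.1301) + 1.8766·0.7175)/4.7958 = 0.9442.

x = (0.9442, -0.1301, 0.7175)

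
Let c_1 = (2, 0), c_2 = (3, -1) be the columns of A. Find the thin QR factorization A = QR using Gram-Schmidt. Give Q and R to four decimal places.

c_1 = (2, 0); ‖c_1‖ = 2.0000, so q_1 = (1.0000, 0.0000).
q_1·c_2 = 1.0000·3 + 0.0000·(-1) = 3.0000.
u_2 = c_2 − 3.0000·q_1 = (0.0000, -1.0000).
‖u_2‖ = 1.0000, so q_2 = (0.0000, -1.0000).

Q = [[1.0000, 0.0000], [0.0000, -1.0000]], R = [[2.0000, 3.0000], [0.0000, 1.0000]]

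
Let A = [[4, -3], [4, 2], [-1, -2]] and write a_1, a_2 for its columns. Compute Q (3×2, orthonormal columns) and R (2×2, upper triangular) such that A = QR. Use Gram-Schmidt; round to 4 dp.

a_1 = (4, 4, -1); ‖a_1‖ = 5.7446, so e_1 = (0.6963, 0.6963, -0.1741).
e_1·a_2 = 0.6963·(-3) + 0.6963·2 + (-0.1741)·(-2) = -0.3482.
u_2 = a_2 + 0.3482·e_1 = (-2.7576, 2.2424, -2.0606).
‖u_2‖ = 4.1084, so e_2 = (-0.6712, 0.5458, -0.5016).

Q = [[0.6963, -0.6712], [0.6963, 0.5458], [-0.1741, -0.5016]], R = [[5.7446, -0.3482], [0.0000, 4.1084]]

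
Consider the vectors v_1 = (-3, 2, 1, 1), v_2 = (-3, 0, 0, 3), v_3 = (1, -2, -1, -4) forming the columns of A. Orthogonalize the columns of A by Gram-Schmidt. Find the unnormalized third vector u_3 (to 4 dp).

q_1 = v_1/‖v_1‖ = (-3, 2, 1, 1)/3.8730 = (-0.7746, 0.5164, 0.2582, 0.2582).
r_{12} = q_1·v_2 = 3.0984.
u_2 = v_2 − 3.0984·q_1 = (-0.6000, -1.6000, -0.8000, 2.2000).
‖u_2‖ = 2.8983, so q_2 = (-0.2070, -0.5521, -0.2760, 0.7591).
r_{13} = q_1·v_3 = -3.0984; r_{23} = q_2·v_3 = -1.8632.
u_3 = v_3 + 3.0984·q_1 + 1.8632·q_2 = (-1.7857, -1.4286, -0.7143, -1.7857).

u_3 = (-1.7857, -1.4286, -0.7143, -1.7857)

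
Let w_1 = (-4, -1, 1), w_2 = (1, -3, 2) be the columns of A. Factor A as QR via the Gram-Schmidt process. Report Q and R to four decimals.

w_1 = (-4, -1, 1); ‖w_1‖ = 4.2426, so e_1 = (-0.9428, -0.2357, 0.2357).
e_1·w_2 = (-0.9428)·1 + (-0.2357)·(-3) + 0.2357·2 = 0.2357.
u_2 = w_2 − 0.2357·e_1 = (1.2222, -2.9444, 1.9444).
‖u_2‖ = 3.7342, so e_2 = (0.3273, -0.7885, 0.5207).

Q = [[-0.9428, 0.3273], [-0.2357, -0.7885], [0.2357, 0.5207]], R = [[4.2426, 0.2357], [0.0000, 3.7342]]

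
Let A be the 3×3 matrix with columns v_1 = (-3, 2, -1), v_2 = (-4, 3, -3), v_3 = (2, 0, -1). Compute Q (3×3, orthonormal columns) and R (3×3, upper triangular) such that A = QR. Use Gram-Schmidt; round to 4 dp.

Q = [[-0.8018, 0.3162, 0.5071], [0.5345, 0.0000, 0.8452], [-0.2673, -0.9487, 0.1690]], R = [[3.7417, 5.6125, -1.3363], [0.0000, 1.5811, 1.5811], [0.0000, 0.0000, 0.8452]]

v_1 = (-3, 2, -1); ‖v_1‖ = 3.7417, so q_1 = (-0.8018, 0.5345, -0.2673).
q_1·v_2 = (-0.8018)·(-4) + 0.5345·3 + (-0.2673)·(-3) = 5.6125.
u_2 = v_2 − 5.6125·q_1 = (0.5000, 0.0000, -1.5000).
‖u_2‖ = 1.5811, so q_2 = (0.3162, 0.0000, -0.9487).
q_1·v_3 = (-0.8018)·2 + 0.5345·0 + (-0.2673)·(-1) = -1.3363; q_2·v_3 = 0.3162·2 + 0.0000·0 + (-0.9487)·(-1) = 1.5811.
u_3 = v_3 + 1.3363·q_1 − 1.5811·q_2 = (0.4286, 0.7143, 0.1429).
‖u_3‖ = 0.8452, so q_3 = (0.5071, 0.8452, 0.1690).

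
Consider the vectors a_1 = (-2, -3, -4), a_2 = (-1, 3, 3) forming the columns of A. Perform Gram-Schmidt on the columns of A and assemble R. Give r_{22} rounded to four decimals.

r_{22} = 2.5596

a_1 = (-2, -3, -4); ‖a_1‖ = 5.3852, so e_1 = (-0.3714, -0.5571, -0.7428).
e_1·a_2 = (-0.3714)·(-1) + (-0.5571)·3 + (-0.7428)·3 = -3.5282.
u_2 = a_2 + 3.5282·e_1 = (-2.3103, 1.0345, 0.3793).
r_{22} = ‖u_2‖ = 2.5596.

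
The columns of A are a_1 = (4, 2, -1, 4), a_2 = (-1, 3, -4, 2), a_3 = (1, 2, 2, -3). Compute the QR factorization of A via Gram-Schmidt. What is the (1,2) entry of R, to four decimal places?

a_1 = (4, 2, -1, 4); ‖a_1‖ = 6.0828, so q_1 = (0.6576, 0.3288, -0.1644, 0.6576).
r_{12} = q_1·a_2 = 2.3016.

r_{12} = 2.3016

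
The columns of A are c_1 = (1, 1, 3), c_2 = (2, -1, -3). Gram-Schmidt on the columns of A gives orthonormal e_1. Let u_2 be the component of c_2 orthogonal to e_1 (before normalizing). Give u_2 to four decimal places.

u_2 = (2.7273, -0.2727, -0.8182)

c_1 = (1, 1, 3); ‖c_1‖ = 3.3166, so e_1 = (0.3015, 0.3015, 0.9045).
e_1·c_2 = 0.3015·2 + 0.3015·(-1) + 0.9045·(-3) = -2.4121.
u_2 = c_2 + 2.4121·e_1 = (2.7273, -0.2727, -0.8182).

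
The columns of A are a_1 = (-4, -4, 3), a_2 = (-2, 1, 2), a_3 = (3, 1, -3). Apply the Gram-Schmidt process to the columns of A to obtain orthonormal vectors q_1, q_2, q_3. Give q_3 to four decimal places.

a_1 = (-4, -4, 3); ‖a_1‖ = 6.4031, so q_1 = (-0.6247, -0.6247, 0.4685).
q_1·a_2 = (-0.6247)·(-2) + (-0.6247)·1 + 0.4685·2 = 1.5617.
u_2 = a_2 − 1.5617·q_1 = (-1.0244, 1.9756, 1.2683).
‖u_2‖ = 2.5614, so q_2 = (-0.3999, 0.7713, 0.4951).
q_1·a_3 = (-0.6247)·3 + (-0.6247)·1 + 0.4685·(-3) = -3.9043; q_2·a_3 = (-0.3999)·3 + 0.7713·1 + 0.4951·(-3) = -1.9139.
u_3 = a_3 + 3.9043·q_1 + 1.9139·q_2 = (-0.2045, 0.0372, -0.2230).
‖u_3‖ = 0.3049, so q_3 = (-0.6707, 0.1219, -0.7317).

q_3 = (-0.6707, 0.1219, -0.7317)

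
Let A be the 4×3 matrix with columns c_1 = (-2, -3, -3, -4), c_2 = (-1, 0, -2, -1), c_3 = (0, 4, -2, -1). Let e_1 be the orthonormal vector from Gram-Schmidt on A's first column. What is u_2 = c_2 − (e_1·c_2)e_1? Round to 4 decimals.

u_2 = (-0.3684, 0.9474, -1.0526, 0.2632)

c_1 = (-2, -3, -3, -4); ‖c_1‖ = 6.1644, so e_1 = (-0.3244, -0.4867, -0.4867, -0.6489).
e_1·c_2 = (-0.3244)·(-1) + (-0.4867)·0 + (-0.4867)·(-2) + (-0.6489)·(-1) = 1.9467.
u_2 = c_2 − 1.9467·e_1 = (-0.3684, 0.9474, -1.0526, 0.2632).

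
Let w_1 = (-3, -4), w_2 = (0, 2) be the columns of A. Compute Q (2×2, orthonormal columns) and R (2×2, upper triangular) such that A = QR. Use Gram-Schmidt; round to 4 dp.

Q = [[-0.6000, -0.8000], [-0.8000, 0.6000]], R = [[5.0000, -1.6000], [0.0000, 1.2000]]

w_1 = (-3, -4); ‖w_1‖ = 5.0000, so e_1 = (-0.6000, -0.8000).
e_1·w_2 = (-0.6000)·0 + (-0.8000)·2 = -1.6000.
u_2 = w_2 + 1.6000·e_1 = (-0.9600, 0.7200).
‖u_2‖ = 1.2000, so e_2 = (-0.8000, 0.6000).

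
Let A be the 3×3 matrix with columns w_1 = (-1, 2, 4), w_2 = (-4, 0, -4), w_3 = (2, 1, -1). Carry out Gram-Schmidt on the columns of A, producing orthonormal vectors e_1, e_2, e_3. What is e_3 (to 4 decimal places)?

e_3 = (0.3482, 0.8704, -0.3482)

w_1 = (-1, 2, 4); ‖w_1‖ = 4.5826, so e_1 = (-0.2182, 0.4364, 0.8729).
e_1·w_2 = (-0.2182)·(-4) + 0.4364·0 + 0.8729·(-4) = -2.6186.
u_2 = w_2 + 2.6186·e_1 = (-4.5714, 1.1429, -1.7143).
‖u_2‖ = 5.0143, so e_2 = (-0.9117, 0.2279, -0.3419).
e_1·w_3 = (-0.2182)·2 + 0.4364·1 + 0.8729·(-1) = -0.8729; e_2·w_3 = (-0.9117)·2 + 0.2279·1 + (-0.3419)·(-1) = -1.2536.
u_3 = w_3 + 0.8729·e_1 + 1.2536·e_2 = (0.6667, 1.6667, -0.6667).
‖u_3‖ = 1.9149, so e_3 = (0.3482, 0.8704, -0.3482).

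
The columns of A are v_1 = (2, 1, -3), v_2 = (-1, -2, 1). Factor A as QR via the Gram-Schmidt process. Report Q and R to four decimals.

Q = [[0.5345, 0.0000], [0.2673, -0.9487], [-0.8018, -0.3162]], R = [[3.7417, -1.8708], [0.0000, 1.5811]]

e_1 = v_1/‖v_1‖ = (2, 1, -3)/3.7417 = (0.5345, 0.2673, -0.8018).
r_{12} = e_1·v_2 = -1.8708.
u_2 = v_2 + 1.8708·e_1 = (0.0000, -1.5000, -0.5000).
‖u_2‖ = 1.5811, so e_2 = (0.0000, -0.9487, -0.3162).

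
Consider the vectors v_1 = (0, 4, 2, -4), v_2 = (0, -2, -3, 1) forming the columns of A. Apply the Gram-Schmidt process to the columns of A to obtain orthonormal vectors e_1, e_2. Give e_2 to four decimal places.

e_2 = (0.0000, 0.0000, -0.8944, -0.4472)

v_1 = (0, 4, 2, -4); ‖v_1‖ = 6.0000, so e_1 = (0.0000, 0.6667, 0.3333, -0.6667).
e_1·v_2 = 0.0000·0 + 0.6667·(-2) + 0.3333·(-3) + (-0.6667)·1 = -3.0000.
u_2 = v_2 + 3.0000·e_1 = (0.0000, 0.0000, -2.0000, -1.0000).
‖u_2‖ = 2.2361, so e_2 = (0.0000, 0.0000, -0.8944, -0.4472).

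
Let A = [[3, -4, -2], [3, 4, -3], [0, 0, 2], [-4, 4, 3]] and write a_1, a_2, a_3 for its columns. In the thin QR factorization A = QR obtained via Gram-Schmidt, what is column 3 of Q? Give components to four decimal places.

e_3 = (0.0406, 0.0058, 0.9985, 0.0348)

a_1 = (3, 3, 0, -4); ‖a_1‖ = 5.8310, so e_1 = (0.5145, 0.5145, 0.0000, -0.6860).
e_1·a_2 = 0.5145·(-4) + 0.5145·4 + 0.0000·0 + (-0.6860)·4 = -2.7440.
u_2 = a_2 + 2.7440·e_1 = (-2.5882, 5.4118, 0.0000, 2.1176).
‖u_2‖ = 6.3616, so e_2 = (-0.4068, 0.8507, 0.0000, 0.3329).
e_1·a_3 = 0.5145·(-2) + 0.5145·(-3) + 0.0000·2 + (-0.6860)·3 = -4.6305; e_2·a_3 = (-0.4068)·(-2) + 0.8507·(-3) + 0.0000·2 + 0.3329·3 = -0.7397.
u_3 = a_3 + 4.6305·e_1 + 0.7397·e_2 = (0.0814, 0.0116, 2.0000, 0.0698).
‖u_3‖ = 2.0029, so e_3 = (0.0406, 0.0058, 0.9985, 0.0348).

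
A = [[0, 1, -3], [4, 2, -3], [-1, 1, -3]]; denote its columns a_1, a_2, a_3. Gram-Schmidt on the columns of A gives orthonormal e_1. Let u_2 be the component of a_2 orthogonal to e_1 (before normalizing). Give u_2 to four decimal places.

e_1 = a_1/‖a_1‖ = (0, 4, -1)/4.1231 = (0.0000, 0.9701, -0.2425).
r_{12} = e_1·a_2 = 1.6977.
u_2 = a_2 − 1.6977·e_1 = (1.0000, 0.3529, 1.4118).

u_2 = (1.0000, 0.3529, 1.4118)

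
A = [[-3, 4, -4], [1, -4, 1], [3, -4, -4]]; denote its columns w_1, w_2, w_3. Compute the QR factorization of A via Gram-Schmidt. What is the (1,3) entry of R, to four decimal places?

r_{13} = 0.2294

w_1 = (-3, 1, 3); ‖w_1‖ = 4.3589, so q_1 = (-0.6882, 0.2294, 0.6882).
r_{13} = q_1·w_3 = 0.2294.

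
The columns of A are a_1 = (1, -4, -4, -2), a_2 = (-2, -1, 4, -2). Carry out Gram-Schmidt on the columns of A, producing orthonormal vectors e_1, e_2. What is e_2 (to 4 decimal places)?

a_1 = (1, -4, -4, -2); ‖a_1‖ = 6.0828, so e_1 = (0.1644, -0.6576, -0.6576, -0.3288).
e_1·a_2 = 0.1644·(-2) + (-0.6576)·(-1) + (-0.6576)·4 + (-0.3288)·(-2) = -1.6440.
u_2 = a_2 + 1.6440·e_1 = (-1.7297, -2.0811, 2.9189, -2.5405).
‖u_2‖ = 4.7220, so e_2 = (-0.3663, -0.4407, 0.6182, -0.5380).

e_2 = (-0.3663, -0.4407, 0.6182, -0.5380)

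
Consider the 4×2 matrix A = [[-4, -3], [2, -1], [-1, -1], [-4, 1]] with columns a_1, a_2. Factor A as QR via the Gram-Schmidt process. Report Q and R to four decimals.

Q = [[-0.6576, -0.6866], [0.3288, -0.4219], [-0.1644, -0.2482], [-0.6576, 0.5377]], R = [[6.0828, 1.1508], [0.0000, 3.2674]]

e_1 = a_1/‖a_1‖ = (-4, 2, -1, -4)/6.0828 = (-0.6576, 0.3288, -0.1644, -0.6576).
r_{12} = e_1·a_2 = 1.1508.
u_2 = a_2 − 1.1508·e_1 = (-2.2432, -1.3784, -0.8108, 1.7568).
‖u_2‖ = 3.2674, so e_2 = (-0.6866, -0.4219, -0.2482, 0.5377).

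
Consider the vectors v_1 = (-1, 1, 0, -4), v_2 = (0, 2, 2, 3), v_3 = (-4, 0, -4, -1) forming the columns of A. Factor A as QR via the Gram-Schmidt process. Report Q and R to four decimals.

Q = [[-0.2357, -0.1642, -0.7643], [0.2357, 0.7554, 0.2011], [0.0000, 0.5912, -0.5632], [-0.9428, 0.2299, 0.2414]], R = [[4.2426, -2.3570, 1.8856], [0.0000, 3.3830, -1.9378], [0.0000, 0.0000, 5.0685]]

q_1 = v_1/‖v_1‖ = (-1, 1, 0, -4)/4.2426 = (-0.2357, 0.2357, 0.0000, -0.9428).
r_{12} = q_1·v_2 = -2.3570.
u_2 = v_2 + 2.3570·q_1 = (-0.5556, 2.5556, 2.0000, 0.7778).
‖u_2‖ = 3.3830, so q_2 = (-0.1642, 0.7554, 0.5912, 0.2299).
r_{13} = q_1·v_3 = 1.8856; r_{23} = q_2·v_3 = -1.9378.
u_3 = v_3 − 1.8856·q_1 + 1.9378·q_2 = (-3.8738, 1.0194, -2.8544, 1.2233).
‖u_3‖ = 5.0685, so q_3 = (-0.7643, 0.2011, -0.5632, 0.2414).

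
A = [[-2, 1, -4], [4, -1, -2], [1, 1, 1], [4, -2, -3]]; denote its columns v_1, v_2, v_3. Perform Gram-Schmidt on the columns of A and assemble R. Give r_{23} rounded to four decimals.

v_1 = (-2, 4, 1, 4); ‖v_1‖ = 6.0828, so q_1 = (-0.3288, 0.6576, 0.1644, 0.6576).
q_1·v_2 = (-0.3288)·1 + 0.6576·(-1) + 0.1644·1 + 0.6576·(-2) = -2.1372.
u_2 = v_2 + 2.1372·q_1 = (0.2973, 0.4054, 1.3514, -0.5946).
‖u_2‖ = 1.5596, so q_2 = (0.1906, 0.2599, 0.8665, -0.3812).
r_{23} = q_2·v_3 = 0.7278.

r_{23} = 0.7278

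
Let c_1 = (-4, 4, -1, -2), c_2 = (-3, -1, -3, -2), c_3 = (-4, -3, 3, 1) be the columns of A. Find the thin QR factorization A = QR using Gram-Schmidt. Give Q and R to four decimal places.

Q = [[-0.6576, -0.3351, -0.6446], [0.6576, -0.6374, -0.3799], [-0.1644, -0.6308, 0.6273], [-0.3288, -0.2891, 0.2159]], R = [[6.0828, 2.4660, -0.1644], [0.0000, 4.1133, 1.0710], [0.0000, 0.0000, 5.8160]]

c_1 = (-4, 4, -1, -2); ‖c_1‖ = 6.0828, so e_1 = (-0.6576, 0.6576, -0.1644, -0.3288).
e_1·c_2 = (-0.6576)·(-3) + 0.6576·(-1) + (-0.1644)·(-3) + (-0.3288)·(-2) = 2.4660.
u_2 = c_2 − 2.4660·e_1 = (-1.3784, -2.6216, -2.5946, -1.1892).
‖u_2‖ = 4.1133, so e_2 = (-0.3351, -0.6374, -0.6308, -0.2891).
e_1·c_3 = (-0.6576)·(-4) + 0.6576·(-3) + (-0.1644)·3 + (-0.3288)·1 = -0.1644; e_2·c_3 = (-0.3351)·(-4) + (-0.6374)·(-3) + (-0.6308)·3 + (-0.2891)·1 = 1.0710.
u_3 = c_3 + 0.1644·e_1 − 1.0710·e_2 = (-3.7492, -2.2093, 3.6486, 1.2556).
‖u_3‖ = 5.8160, so e_3 = (-0.6446, -0.3799, 0.6273, 0.2159).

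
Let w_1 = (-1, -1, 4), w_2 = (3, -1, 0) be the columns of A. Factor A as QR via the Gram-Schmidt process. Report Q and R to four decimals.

Q = [[-0.2357, 0.9239], [-0.2357, -0.3553], [0.9428, 0.1421]], R = [[4.2426, -0.4714], [0.0000, 3.1269]]

w_1 = (-1, -1, 4); ‖w_1‖ = 4.2426, so e_1 = (-0.2357, -0.2357, 0.9428).
e_1·w_2 = (-0.2357)·3 + (-0.2357)·(-1) + 0.9428·0 = -0.4714.
u_2 = w_2 + 0.4714·e_1 = (2.8889, -1.1111, 0.4444).
‖u_2‖ = 3.1269, so e_2 = (0.9239, -0.3553, 0.1421).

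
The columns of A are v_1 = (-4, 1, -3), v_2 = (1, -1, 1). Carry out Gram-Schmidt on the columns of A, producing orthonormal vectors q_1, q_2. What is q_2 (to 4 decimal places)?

q_1 = v_1/‖v_1‖ = (-4, 1, -3)/5.0990 = (-0.7845, 0.1961, -0.5883).
r_{12} = q_1·v_2 = -1.5689.
u_2 = v_2 + 1.5689·q_1 = (-0.2308, -0.6923, 0.0769).
‖u_2‖ = 0.7338, so q_2 = (-0.3145, -0.9435, 0.1048).

q_2 = (-0.3145, -0.9435, 0.1048)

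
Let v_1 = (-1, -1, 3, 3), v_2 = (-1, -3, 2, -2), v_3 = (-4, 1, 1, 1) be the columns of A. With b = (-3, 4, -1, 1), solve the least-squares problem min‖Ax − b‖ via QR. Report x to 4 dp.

v_1 = (-1, -1, 3, 3); ‖v_1‖ = 4.4721, so q_1 = (-0.2236, -0.2236, 0.6708, 0.6708).
q_1·v_2 = (-0.2236)·(-1) + (-0.2236)·(-3) + 0.6708·2 + 0.6708·(-2) = 0.8944.
u_2 = v_2 − 0.8944·q_1 = (-0.8000, -2.8000, 1.4000, -2.6000).
‖u_2‖ = 4.1473, so q_2 = (-0.1929, -0.6751, 0.3376, -0.6269).
q_1·v_3 = (-0.2236)·(-4) + (-0.2236)·1 + 0.6708·1 + 0.6708·1 = 2.0125; q_2·v_3 = (-0.1929)·(-4) + (-0.6751)·1 + 0.3376·1 + (-0.6269)·1 = -0.1929.
u_3 = v_3 − 2.0125·q_1 + 0.1929·q_2 = (-3.5872, 1.3198, -0.2849, -0.4709).
‖u_3‖ = 3.8617, so q_3 = (-0.9289, 0.3418, -0.0738, -0.1219).
Qᵀb = (-0.2236, -3.0864, 4.1056).
Back-substitute: x_3 = 4.1056/3.8617 = 1.0632.
x_2 = (-3.0864 + 0.1929·1.0632)/4.1473 = -0.6947.
x_1 = (-0.2236 − 0.8944·(-0.6947) − 2.0125·1.0632)/4.4721 = -0.3895.

x = (-0.3895, -0.6947, 1.0632)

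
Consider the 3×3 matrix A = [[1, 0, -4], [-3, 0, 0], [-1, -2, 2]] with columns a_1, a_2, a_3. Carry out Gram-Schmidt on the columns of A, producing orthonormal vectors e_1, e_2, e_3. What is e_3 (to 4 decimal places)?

e_1 = a_1/‖a_1‖ = (1, -3, -1)/3.3166 = (0.3015, -0.9045, -0.3015).
r_{12} = e_1·a_2 = 0.6030.
u_2 = a_2 − 0.6030·e_1 = (-0.1818, 0.5455, -1.8182).
‖u_2‖ = 1.9069, so e_2 = (-0.0953, 0.2860, -0.9535).
r_{13} = e_1·a_3 = -1.8091; r_{23} = e_2·a_3 = -1.5255.
u_3 = a_3 + 1.8091·e_1 + 1.5255·e_2 = (-3.6000, -1.2000, 0.0000).
‖u_3‖ = 3.7947, so e_3 = (-0.9487, -0.3162, 0.0000).

e_3 = (-0.9487, -0.3162, 0.0000)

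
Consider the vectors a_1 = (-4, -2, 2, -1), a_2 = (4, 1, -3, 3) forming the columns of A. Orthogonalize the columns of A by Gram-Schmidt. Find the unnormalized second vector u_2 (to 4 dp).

u_2 = (-0.3200, -1.1600, -0.8400, 1.9200)

q_1 = a_1/‖a_1‖ = (-4, -2, 2, -1)/5.0000 = (-0.8000, -0.4000, 0.4000, -0.2000).
r_{12} = q_1·a_2 = -5.4000.
u_2 = a_2 + 5.4000·q_1 = (-0.3200, -1.1600, -0.8400, 1.9200).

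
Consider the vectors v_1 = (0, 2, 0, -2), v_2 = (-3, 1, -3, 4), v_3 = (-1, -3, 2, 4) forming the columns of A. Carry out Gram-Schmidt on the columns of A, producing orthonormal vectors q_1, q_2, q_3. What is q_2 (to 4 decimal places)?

q_2 = (-0.5432, 0.4527, -0.5432, 0.4527)

q_1 = v_1/‖v_1‖ = (0, 2, 0, -2)/2.8284 = (0.0000, 0.7071, 0.0000, -0.7071).
r_{12} = q_1·v_2 = -2.1213.
u_2 = v_2 + 2.1213·q_1 = (-3.0000, 2.5000, -3.0000, 2.5000).
‖u_2‖ = 5.5227, so q_2 = (-0.5432, 0.4527, -0.5432, 0.4527).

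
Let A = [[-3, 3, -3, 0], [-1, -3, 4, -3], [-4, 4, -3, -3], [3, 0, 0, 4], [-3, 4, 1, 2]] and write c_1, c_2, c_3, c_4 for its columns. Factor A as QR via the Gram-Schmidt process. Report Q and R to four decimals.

Q = [[-0.4523, 0.1400, -0.3737, 0.7541], [-0.1508, -0.7745, 0.3502, 0.0539], [-0.6030, 0.1866, -0.2529, -0.6430], [0.4523, 0.4759, 0.2016, 0.0326], [-0.4523, 0.3453, 0.7957, 0.1178]], R = [[6.6332, -5.1257, 2.1106, 3.1659], [0.0000, 4.8711, -3.7326, 4.3578], [0.0000, 0.0000, 4.0759, 2.1061], [0.0000, 0.0000, 0.0000, 2.1333]]

c_1 = (-3, -1, -4, 3, -3); ‖c_1‖ = 6.6332, so e_1 = (-0.4523, -0.1508, -0.6030, 0.4523, -0.4523).
e_1·c_2 = (-0.4523)·3 + (-0.1508)·(-3) + (-0.6030)·4 + 0.4523·0 + (-0.4523)·4 = -5.1257.
u_2 = c_2 + 5.1257·e_1 = (0.6818, -3.7727, 0.9091, 2.3182, 1.6818).
‖u_2‖ = 4.8711, so e_2 = (0.1400, -0.7745, 0.1866, 0.4759, 0.3453).
e_1·c_3 = (-0.4523)·(-3) + (-0.1508)·4 + (-0.6030)·(-3) + 0.4523·0 + (-0.4523)·1 = 2.1106; e_2·c_3 = 0.1400·(-3) + (-0.7745)·4 + 0.1866·(-3) + 0.4759·0 + 0.3453·1 = -3.7326.
u_3 = c_3 − 2.1106·e_1 + 3.7326·e_2 = (-1.5230, 1.4272, -1.0307, 0.8218, 3.2433).
‖u_3‖ = 4.0759, so e_3 = (-0.3737, 0.3502, -0.2529, 0.2016, 0.7957).
e_1·c_4 = (-0.4523)·0 + (-0.1508)·(-3) + (-0.6030)·(-3) + 0.4523·4 + (-0.4523)·2 = 3.1659; e_2·c_4 = 0.1400·0 + (-0.7745)·(-3) + 0.1866·(-3) + 0.4759·4 + 0.3453·2 = 4.3578; e_3·c_4 = (-0.3737)·0 + 0.3502·(-3) + (-0.2529)·(-3) + 0.2016·4 + 0.7957·2 = 2.1061.
u_4 = c_4 − 3.1659·e_1 − 4.3578·e_2 − 2.1061·e_3 = (1.6088, 0.1150, -1.3717, 0.0696, 0.2513).
‖u_4‖ = 2.1333, so e_4 = (0.7541, 0.0539, -0.6430, 0.0326, 0.1178).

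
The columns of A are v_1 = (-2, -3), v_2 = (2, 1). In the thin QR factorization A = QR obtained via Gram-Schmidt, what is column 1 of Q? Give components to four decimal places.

e_1 = v_1/‖v_1‖ = (-2, -3)/3.6056 = (-0.5547, -0.8321).

e_1 = (-0.5547, -0.8321)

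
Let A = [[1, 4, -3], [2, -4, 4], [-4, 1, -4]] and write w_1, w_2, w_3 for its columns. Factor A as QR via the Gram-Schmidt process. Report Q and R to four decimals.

Q = [[0.2182, 0.8005, -0.5582], [0.4364, -0.5917, -0.6778], [-0.8729, -0.0957, -0.4785]], R = [[4.5826, -1.7457, 4.5826], [0.0000, 5.4729, -4.3853], [0.0000, 0.0000, 0.8772]]

e_1 = w_1/‖w_1‖ = (1, 2, -4)/4.5826 = (0.2182, 0.4364, -0.8729).
r_{12} = e_1·w_2 = -1.7457.
u_2 = w_2 + 1.7457·e_1 = (4.3810, -3.2381, -0.5238).
‖u_2‖ = 5.4729, so e_2 = (0.8005, -0.5917, -0.0957).
r_{13} = e_1·w_3 = 4.5826; r_{23} = e_2·w_3 = -4.3853.
u_3 = w_3 − 4.5826·e_1 + 4.3853·e_2 = (-0.4897, -0.5946, -0.4197).
‖u_3‖ = 0.8772, so e_3 = (-0.5582, -0.6778, -0.4785).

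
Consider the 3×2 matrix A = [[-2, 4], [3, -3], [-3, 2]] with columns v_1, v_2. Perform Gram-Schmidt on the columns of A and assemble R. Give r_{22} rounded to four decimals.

r_{22} = 2.2259

v_1 = (-2, 3, -3); ‖v_1‖ = 4.6904, so e_1 = (-0.4264, 0.6396, -0.6396).
e_1·v_2 = (-0.4264)·4 + 0.6396·(-3) + (-0.6396)·2 = -4.9036.
u_2 = v_2 + 4.9036·e_1 = (1.9091, 0.1364, -1.1364).
r_{22} = ‖u_2‖ = 2.2259.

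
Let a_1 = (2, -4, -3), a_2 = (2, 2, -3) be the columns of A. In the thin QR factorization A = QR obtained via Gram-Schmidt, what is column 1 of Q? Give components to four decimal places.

a_1 = (2, -4, -3); ‖a_1‖ = 5.3852, so e_1 = (0.3714, -0.7428, -0.5571).

e_1 = (0.3714, -0.7428, -0.5571)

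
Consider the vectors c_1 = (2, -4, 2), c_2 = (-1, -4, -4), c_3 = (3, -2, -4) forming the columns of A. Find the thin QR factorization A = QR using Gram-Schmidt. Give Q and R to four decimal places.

c_1 = (2, -4, 2); ‖c_1‖ = 4.8990, so q_1 = (0.4082, -0.8165, 0.4082).
q_1·c_2 = 0.4082·(-1) + (-0.8165)·(-4) + 0.4082·(-4) = 1.2247.
u_2 = c_2 − 1.2247·q_1 = (-1.5000, -3.0000, -4.5000).
‖u_2‖ = 5.6125, so q_2 = (-0.2673, -0.5345, -0.8018).
q_1·c_3 = 0.4082·3 + (-0.8165)·(-2) + 0.4082·(-4) = 1.2247; q_2·c_3 = (-0.2673)·3 + (-0.5345)·(-2) + (-0.8018)·(-4) = 3.4744.
u_3 = c_3 − 1.2247·q_1 − 3.4744·q_2 = (3.4286, 0.8571, -1.7143).
‖u_3‖ = 3.9279, so q_3 = (0.8729, 0.2182, -0.4364).

Q = [[0.4082, -0.2673, 0.8729], [-0.8165, -0.5345, 0.2182], [0.4082, -0.8018, -0.4364]], R = [[4.8990, 1.2247, 1.2247], [0.0000, 5.6125, 3.4744], [0.0000, 0.0000, 3.9279]]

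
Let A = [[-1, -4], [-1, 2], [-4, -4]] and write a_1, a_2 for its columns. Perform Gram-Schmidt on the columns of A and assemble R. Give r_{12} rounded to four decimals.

e_1 = a_1/‖a_1‖ = (-1, -1, -4)/4.2426 = (-0.2357, -0.2357, -0.9428).
r_{12} = e_1·a_2 = 4.2426.

r_{12} = 4.2426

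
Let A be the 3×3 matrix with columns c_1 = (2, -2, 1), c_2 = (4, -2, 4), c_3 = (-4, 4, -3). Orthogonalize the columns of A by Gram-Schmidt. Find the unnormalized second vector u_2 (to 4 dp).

u_2 = (0.4444, 1.5556, 2.2222)

e_1 = c_1/‖c_1‖ = (2, -2, 1)/3.0000 = (0.6667, -0.6667, 0.3333).
r_{12} = e_1·c_2 = 5.3333.
u_2 = c_2 − 5.3333·e_1 = (0.4444, 1.5556, 2.2222).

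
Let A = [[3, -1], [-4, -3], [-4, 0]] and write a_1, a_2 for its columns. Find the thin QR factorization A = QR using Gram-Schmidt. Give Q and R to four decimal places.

q_1 = a_1/‖a_1‖ = (3, -4, -4)/6.4031 = (0.4685, -0.6247, -0.6247).
r_{12} = q_1·a_2 = 1.4056.
u_2 = a_2 − 1.4056·q_1 = (-1.6585, -2.1220, 0.8780).
‖u_2‖ = 2.8327, so q_2 = (-0.5855, -0.7491, 0.3100).

Q = [[0.4685, -0.5855], [-0.6247, -0.7491], [-0.6247, 0.3100]], R = [[6.4031, 1.4056], [0.0000, 2.8327]]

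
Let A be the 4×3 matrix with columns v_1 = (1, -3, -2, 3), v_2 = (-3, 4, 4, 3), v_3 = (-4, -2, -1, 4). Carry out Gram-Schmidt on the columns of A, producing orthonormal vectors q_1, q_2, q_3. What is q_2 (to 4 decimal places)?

q_1 = v_1/‖v_1‖ = (1, -3, -2, 3)/4.7958 = (0.2085, -0.6255, -0.4170, 0.6255).
r_{12} = q_1·v_2 = -2.9192.
u_2 = v_2 + 2.9192·q_1 = (-2.3913, 2.1739, 2.7826, 4.8261).
‖u_2‖ = 6.4404, so q_2 = (-0.3713, 0.3375, 0.4321, 0.7494).

q_2 = (-0.3713, 0.3375, 0.4321, 0.7494)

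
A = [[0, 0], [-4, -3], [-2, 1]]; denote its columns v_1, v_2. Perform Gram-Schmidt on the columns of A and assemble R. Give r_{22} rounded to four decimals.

e_1 = v_1/‖v_1‖ = (0, -4, -2)/4.4721 = (0.0000, -0.8944, -0.4472).
r_{12} = e_1·v_2 = 2.2361.
u_2 = v_2 − 2.2361·e_1 = (0.0000, -1.0000, 2.0000).
r_{22} = ‖u_2‖ = 2.2361.

r_{22} = 2.2361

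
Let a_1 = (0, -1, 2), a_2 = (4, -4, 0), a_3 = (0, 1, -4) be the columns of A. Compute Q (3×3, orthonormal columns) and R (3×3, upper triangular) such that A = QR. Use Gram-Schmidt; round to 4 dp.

a_1 = (0, -1, 2); ‖a_1‖ = 2.2361, so e_1 = (0.0000, -0.4472, 0.8944).
e_1·a_2 = 0.0000·4 + (-0.4472)·(-4) + 0.8944·0 = 1.7889.
u_2 = a_2 − 1.7889·e_1 = (4.0000, -3.2000, -1.6000).
‖u_2‖ = 5.3666, so e_2 = (0.7454, -0.5963, -0.2981).
e_1·a_3 = 0.0000·0 + (-0.4472)·1 + 0.8944·(-4) = -4.0249; e_2·a_3 = 0.7454·0 + (-0.5963)·1 + (-0.2981)·(-4) = 0.5963.
u_3 = a_3 + 4.0249·e_1 − 0.5963·e_2 = (-0.4444, -0.4444, -0.2222).
‖u_3‖ = 0.6667, so e_3 = (-0.6667, -0.6667, -0.3333).

Q = [[0.0000, 0.7454, -0.6667], [-0.4472, -0.5963, -0.6667], [0.8944, -0.2981, -0.3333]], R = [[2.2361, 1.7889, -4.0249], [0.0000, 5.3666, 0.5963], [0.0000, 0.0000, 0.6667]]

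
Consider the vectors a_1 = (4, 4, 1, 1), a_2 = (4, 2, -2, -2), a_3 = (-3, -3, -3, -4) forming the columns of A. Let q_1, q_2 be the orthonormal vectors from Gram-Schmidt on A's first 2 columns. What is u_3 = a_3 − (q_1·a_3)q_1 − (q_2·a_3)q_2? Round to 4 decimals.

u_3 = (-0.7971, 0.9565, 0.1812, -0.8188)

a_1 = (4, 4, 1, 1); ‖a_1‖ = 5.8310, so q_1 = (0.6860, 0.6860, 0.1715, 0.1715).
q_1·a_2 = 0.6860·4 + 0.6860·2 + 0.1715·(-2) + 0.1715·(-2) = 3.4300.
u_2 = a_2 − 3.4300·q_1 = (1.6471, -0.3529, -2.5882, -2.5882).
‖u_2‖ = 4.0293, so q_2 = (0.4088, -0.0876, -0.6424, -0.6424).
q_1·a_3 = 0.6860·(-3) + 0.6860·(-3) + 0.1715·(-3) + 0.1715·(-4) = -5.3165; q_2·a_3 = 0.4088·(-3) + (-0.0876)·(-3) + (-0.6424)·(-3) + (-0.6424)·(-4) = 3.5329.
u_3 = a_3 + 5.3165·q_1 − 3.5329·q_2 = (-0.7971, 0.9565, 0.1812, -0.8188).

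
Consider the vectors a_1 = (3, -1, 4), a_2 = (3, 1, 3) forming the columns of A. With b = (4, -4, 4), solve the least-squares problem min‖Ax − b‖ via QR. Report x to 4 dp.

x = (2.2128, -1.2766)

a_1 = (3, -1, 4); ‖a_1‖ = 5.0990, so e_1 = (0.5883, -0.1961, 0.7845).
e_1·a_2 = 0.5883·3 + (-0.1961)·1 + 0.7845·3 = 3.9223.
u_2 = a_2 − 3.9223·e_1 = (0.6923, 1.7692, -0.0769).
‖u_2‖ = 1.9014, so e_2 = (0.3641, 0.9305, -0.0405).
Qᵀb = (6.2757, -2.4273).
Back-substitute: x_2 = -2.4273/1.9014 = -1.2766.
x_1 = (6.2757 − 3.9223·(-1.2766))/5.0990 = 2.2128.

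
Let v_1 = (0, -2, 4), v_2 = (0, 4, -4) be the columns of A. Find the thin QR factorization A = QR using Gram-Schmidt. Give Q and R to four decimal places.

Q = [[0.0000, 0.0000], [-0.4472, 0.8944], [0.8944, 0.4472]], R = [[4.4721, -5.3666], [0.0000, 1.7889]]

q_1 = v_1/‖v_1‖ = (0, -2, 4)/4.4721 = (0.0000, -0.4472, 0.8944).
r_{12} = q_1·v_2 = -5.3666.
u_2 = v_2 + 5.3666·q_1 = (0.0000, 1.6000, 0.8000).
‖u_2‖ = 1.7889, so q_2 = (0.0000, 0.8944, 0.4472).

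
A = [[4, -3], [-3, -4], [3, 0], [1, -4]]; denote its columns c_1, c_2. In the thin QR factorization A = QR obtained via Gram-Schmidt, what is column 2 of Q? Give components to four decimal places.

e_2 = (-0.3994, -0.6821, 0.0538, -0.6103)

c_1 = (4, -3, 3, 1); ‖c_1‖ = 5.9161, so e_1 = (0.6761, -0.5071, 0.5071, 0.1690).
e_1·c_2 = 0.6761·(-3) + (-0.5071)·(-4) + 0.5071·0 + 0.1690·(-4) = -0.6761.
u_2 = c_2 + 0.6761·e_1 = (-2.5429, -4.3429, 0.3429, -3.8857).
‖u_2‖ = 6.3673, so e_2 = (-0.3994, -0.6821, 0.0538, -0.6103).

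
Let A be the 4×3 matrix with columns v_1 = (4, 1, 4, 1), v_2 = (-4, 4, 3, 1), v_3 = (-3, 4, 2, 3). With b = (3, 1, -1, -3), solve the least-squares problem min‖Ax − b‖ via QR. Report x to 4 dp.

q_1 = v_1/‖v_1‖ = (4, 1, 4, 1)/5.8310 = (0.6860, 0.1715, 0.6860, 0.1715).
r_{12} = q_1·v_2 = 0.1715.
u_2 = v_2 − 0.1715·q_1 = (-4.1176, 3.9706, 2.8824, 0.9706).
‖u_2‖ = 6.4785, so q_2 = (-0.6356, 0.6129, 0.4449, 0.1498).
r_{13} = q_1·v_3 = 0.5145; r_{23} = q_2·v_3 = 5.6976.
u_3 = v_3 − 0.5145·q_1 − 5.6976·q_2 = (0.2684, 0.4198, -0.8879, 2.0582).
‖u_3‖ = 2.2962, so q_3 = (0.1169, 0.1828, -0.3867, 0.8963).
Qᵀb = (1.0290, -2.1882, -1.7689).
Back-substitute: x_3 = -1.7689/2.2962 = -0.7703.
x_2 = (-2.1882 − 5.6976·(-0.7703))/6.4785 = 0.3397.
x_1 = (1.0290 − 0.1715·0.3397 − 0.5145·(-0.7703))/5.8310 = 0.2344.

x = (0.2344, 0.3397, -0.7703)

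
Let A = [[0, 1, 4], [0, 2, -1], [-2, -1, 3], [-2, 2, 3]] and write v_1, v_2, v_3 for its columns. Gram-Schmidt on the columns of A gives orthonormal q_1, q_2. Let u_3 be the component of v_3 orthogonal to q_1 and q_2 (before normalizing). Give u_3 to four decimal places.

q_1 = v_1/‖v_1‖ = (0, 0, -2, -2)/2.8284 = (0.0000, 0.0000, -0.7071, -0.7071).
r_{12} = q_1·v_2 = -0.7071.
u_2 = v_2 + 0.7071·q_1 = (1.0000, 2.0000, -1.5000, 1.5000).
‖u_2‖ = 3.0822, so q_2 = (0.3244, 0.6489, -0.4867, 0.4867).
r_{13} = q_1·v_3 = -4.2426; r_{23} = q_2·v_3 = 0.6489.
u_3 = v_3 + 4.2426·q_1 − 0.6489·q_2 = (3.7895, -1.4211, 0.3158, -0.3158).

u_3 = (3.7895, -1.4211, 0.3158, -0.3158)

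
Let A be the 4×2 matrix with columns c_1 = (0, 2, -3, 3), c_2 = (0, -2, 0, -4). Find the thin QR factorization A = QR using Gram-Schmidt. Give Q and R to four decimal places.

Q = [[0.0000, 0.0000], [0.4264, -0.1886], [-0.6396, -0.7544], [0.6396, -0.6287]], R = [[4.6904, -3.4112], [0.0000, 2.8920]]

c_1 = (0, 2, -3, 3); ‖c_1‖ = 4.6904, so e_1 = (0.0000, 0.4264, -0.6396, 0.6396).
e_1·c_2 = 0.0000·0 + 0.4264·(-2) + (-0.6396)·0 + 0.6396·(-4) = -3.4112.
u_2 = c_2 + 3.4112·e_1 = (0.0000, -0.5455, -2.1818, -1.8182).
‖u_2‖ = 2.8920, so e_2 = (0.0000, -0.1886, -0.7544, -0.6287).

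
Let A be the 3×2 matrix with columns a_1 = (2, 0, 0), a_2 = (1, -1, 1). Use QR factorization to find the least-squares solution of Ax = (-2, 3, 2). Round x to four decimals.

q_1 = a_1/‖a_1‖ = (2, 0, 0)/2.0000 = (1.0000, 0.0000, 0.0000).
r_{12} = q_1·a_2 = 1.0000.
u_2 = a_2 − 1.0000·q_1 = (0.0000, -1.0000, 1.0000).
‖u_2‖ = 1.4142, so q_2 = (0.0000, -0.7071, 0.7071).
Qᵀb = (-2.0000, -0.7071).
Back-substitute: x_2 = -0.7071/1.4142 = -0.5000.
x_1 = (-2.0000 − 1.0000·(-0.5000))/2.0000 = -0.7500.

x = (-0.7500, -0.5000)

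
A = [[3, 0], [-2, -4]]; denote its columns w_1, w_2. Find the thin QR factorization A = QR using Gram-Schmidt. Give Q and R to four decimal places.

w_1 = (3, -2); ‖w_1‖ = 3.6056, so e_1 = (0.8321, -0.5547).
e_1·w_2 = 0.8321·0 + (-0.5547)·(-4) = 2.2188.
u_2 = w_2 − 2.2188·e_1 = (-1.8462, -2.7692).
‖u_2‖ = 3.3282, so e_2 = (-0.5547, -0.8321).

Q = [[0.8321, -0.5547], [-0.5547, -0.8321]], R = [[3.6056, 2.2188], [0.0000, 3.3282]]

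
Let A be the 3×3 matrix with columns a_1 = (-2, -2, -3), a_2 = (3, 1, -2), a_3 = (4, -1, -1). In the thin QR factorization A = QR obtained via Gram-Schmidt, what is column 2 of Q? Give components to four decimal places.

e_1 = a_1/‖a_1‖ = (-2, -2, -3)/4.1231 = (-0.4851, -0.4851, -0.7276).
r_{12} = e_1·a_2 = -0.4851.
u_2 = a_2 + 0.4851·e_1 = (2.7647, 0.7647, -2.3529).
‖u_2‖ = 3.7101, so e_2 = (0.7452, 0.2061, -0.6342).

e_2 = (0.7452, 0.2061, -0.6342)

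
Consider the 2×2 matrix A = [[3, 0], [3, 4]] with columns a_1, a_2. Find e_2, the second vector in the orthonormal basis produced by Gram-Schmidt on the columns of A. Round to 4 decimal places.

e_1 = a_1/‖a_1‖ = (3, 3)/4.2426 = (0.7071, 0.7071).
r_{12} = e_1·a_2 = 2.8284.
u_2 = a_2 − 2.8284·e_1 = (-2.0000, 2.0000).
‖u_2‖ = 2.8284, so e_2 = (-0.7071, 0.7071).

e_2 = (-0.7071, 0.7071)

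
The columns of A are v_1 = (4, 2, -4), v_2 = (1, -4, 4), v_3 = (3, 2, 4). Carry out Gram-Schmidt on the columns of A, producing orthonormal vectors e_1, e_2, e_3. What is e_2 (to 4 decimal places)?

e_2 = (0.6887, -0.6175, 0.3800)

v_1 = (4, 2, -4); ‖v_1‖ = 6.0000, so e_1 = (0.6667, 0.3333, -0.6667).
e_1·v_2 = 0.6667·1 + 0.3333·(-4) + (-0.6667)·4 = -3.3333.
u_2 = v_2 + 3.3333·e_1 = (3.2222, -2.8889, 1.7778).
‖u_2‖ = 4.6786, so e_2 = (0.6887, -0.6175, 0.3800).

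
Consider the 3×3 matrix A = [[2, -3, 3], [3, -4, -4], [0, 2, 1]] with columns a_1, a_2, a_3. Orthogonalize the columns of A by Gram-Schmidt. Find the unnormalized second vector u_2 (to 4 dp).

u_2 = (-0.2308, 0.1538, 2.0000)

a_1 = (2, 3, 0); ‖a_1‖ = 3.6056, so q_1 = (0.5547, 0.8321, 0.0000).
q_1·a_2 = 0.5547·(-3) + 0.8321·(-4) + 0.0000·2 = -4.9923.
u_2 = a_2 + 4.9923·q_1 = (-0.2308, 0.1538, 2.0000).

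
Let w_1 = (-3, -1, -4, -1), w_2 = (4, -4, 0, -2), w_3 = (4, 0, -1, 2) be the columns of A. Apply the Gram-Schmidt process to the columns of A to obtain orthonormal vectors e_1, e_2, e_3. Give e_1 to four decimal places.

w_1 = (-3, -1, -4, -1); ‖w_1‖ = 5.1962, so e_1 = (-0.5774, -0.1925, -0.7698, -0.1925).

e_1 = (-0.5774, -0.1925, -0.7698, -0.1925)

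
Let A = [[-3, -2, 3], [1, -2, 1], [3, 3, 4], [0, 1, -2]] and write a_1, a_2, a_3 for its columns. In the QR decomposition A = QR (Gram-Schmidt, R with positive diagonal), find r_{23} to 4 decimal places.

a_1 = (-3, 1, 3, 0); ‖a_1‖ = 4.3589, so q_1 = (-0.6882, 0.2294, 0.6882, 0.0000).
q_1·a_2 = (-0.6882)·(-2) + 0.2294·(-2) + 0.6882·3 + 0.0000·1 = 2.9824.
u_2 = a_2 − 2.9824·q_1 = (0.0526, -2.6842, 0.9474, 1.0000).
‖u_2‖ = 3.0175, so q_2 = (0.0174, -0.8895, 0.3140, 0.3314).
r_{23} = q_2·a_3 = -0.2442.

r_{23} = -0.2442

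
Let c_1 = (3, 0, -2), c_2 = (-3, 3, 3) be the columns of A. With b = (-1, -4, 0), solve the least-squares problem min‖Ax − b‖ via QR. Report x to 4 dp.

c_1 = (3, 0, -2); ‖c_1‖ = 3.6056, so q_1 = (0.8321, 0.0000, -0.5547).
q_1·c_2 = 0.8321·(-3) + 0.0000·3 + (-0.5547)·3 = -4.1603.
u_2 = c_2 + 4.1603·q_1 = (0.4615, 3.0000, 0.6923).
‖u_2‖ = 3.1132, so q_2 = (0.1482, 0.9636, 0.2224).
Qᵀb = (-0.8321, -4.0027).
Back-substitute: x_2 = -4.0027/3.1132 = -1.2857.
x_1 = (-0.8321 + 4.1603·(-1.2857))/3.6056 = -1.7143.

x = (-1.7143, -1.2857)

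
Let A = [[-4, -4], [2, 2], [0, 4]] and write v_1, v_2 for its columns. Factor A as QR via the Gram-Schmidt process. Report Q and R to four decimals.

Q = [[-0.8944, 0.0000], [0.4472, 0.0000], [0.0000, 1.0000]], R = [[4.4721, 4.4721], [0.0000, 4.0000]]

v_1 = (-4, 2, 0); ‖v_1‖ = 4.4721, so e_1 = (-0.8944, 0.4472, 0.0000).
e_1·v_2 = (-0.8944)·(-4) + 0.4472·2 + 0.0000·4 = 4.4721.
u_2 = v_2 − 4.4721·e_1 = (0.0000, 0.0000, 4.0000).
‖u_2‖ = 4.0000, so e_2 = (0.0000, 0.0000, 1.0000).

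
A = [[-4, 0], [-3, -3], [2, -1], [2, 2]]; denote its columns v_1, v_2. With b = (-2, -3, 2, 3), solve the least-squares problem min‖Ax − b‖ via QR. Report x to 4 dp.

v_1 = (-4, -3, 2, 2); ‖v_1‖ = 5.7446, so q_1 = (-0.6963, -0.5222, 0.3482, 0.3482).
q_1·v_2 = (-0.6963)·0 + (-0.5222)·(-3) + 0.3482·(-1) + 0.3482·2 = 1.9149.
u_2 = v_2 − 1.9149·q_1 = (1.3333, -2.0000, -1.6667, 1.3333).
‖u_2‖ = 3.2146, so q_2 = (0.4148, -0.6222, -0.5185, 0.4148).
Qᵀb = (4.7001, 1.2443).
Back-substitute: x_2 = 1.2443/3.2146 = 0.3871.
x_1 = (4.7001 − 1.9149·0.3871)/5.7446 = 0.6891.

x = (0.6891, 0.3871)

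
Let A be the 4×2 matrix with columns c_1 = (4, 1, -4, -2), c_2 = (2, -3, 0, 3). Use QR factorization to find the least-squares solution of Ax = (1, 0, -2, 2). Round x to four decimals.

x = (0.2263, 0.3739)

c_1 = (4, 1, -4, -2); ‖c_1‖ = 6.0828, so e_1 = (0.6576, 0.1644, -0.6576, -0.3288).
e_1·c_2 = 0.6576·2 + 0.1644·(-3) + (-0.6576)·0 + (-0.3288)·3 = -0.1644.
u_2 = c_2 + 0.1644·e_1 = (2.1081, -2.9730, -0.1081, 2.9459).
‖u_2‖ = 4.6875, so e_2 = (0.4497, -0.6342, -0.0231, 0.6285).
Qᵀb = (1.3152, 1.7528).
Back-substitute: x_2 = 1.7528/4.6875 = 0.3739.
x_1 = (1.3152 + 0.1644·0.3739)/6.0828 = 0.2263.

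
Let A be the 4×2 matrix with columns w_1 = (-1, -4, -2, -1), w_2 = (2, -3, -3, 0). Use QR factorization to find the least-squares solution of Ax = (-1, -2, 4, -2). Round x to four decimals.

q_1 = w_1/‖w_1‖ = (-1, -4, -2, -1)/4.6904 = (-0.2132, -0.8528, -0.4264, -0.2132).
r_{12} = q_1·w_2 = 3.4112.
u_2 = w_2 − 3.4112·q_1 = (2.7273, -0.0909, -1.5455, 0.7273).
‖u_2‖ = 3.2193, so q_2 = (0.8472, -0.0282, -0.4801, 0.2259).
Qᵀb = (0.6396, -3.1628).
Back-substitute: x_2 = -3.1628/3.2193 = -0.9825.
x_1 = (0.6396 − 3.4112·(-0.9825))/4.6904 = 0.8509.

x = (0.8509, -0.9825)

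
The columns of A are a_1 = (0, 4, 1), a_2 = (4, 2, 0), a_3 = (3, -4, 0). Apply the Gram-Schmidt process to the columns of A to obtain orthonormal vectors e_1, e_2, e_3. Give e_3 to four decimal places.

e_3 = (0.1204, -0.2408, 0.9631)

a_1 = (0, 4, 1); ‖a_1‖ = 4.1231, so e_1 = (0.0000, 0.9701, 0.2425).
e_1·a_2 = 0.0000·4 + 0.9701·2 + 0.2425·0 = 1.9403.
u_2 = a_2 − 1.9403·e_1 = (4.0000, 0.1176, -0.4706).
‖u_2‖ = 4.0293, so e_2 = (0.9927, 0.0292, -0.1168).
e_1·a_3 = 0.0000·3 + 0.9701·(-4) + 0.2425·0 = -3.8806; e_2·a_3 = 0.9927·3 + 0.0292·(-4) + (-0.1168)·0 = 2.8614.
u_3 = a_3 + 3.8806·e_1 − 2.8614·e_2 = (0.1594, -0.3188, 1.2754).
‖u_3‖ = 1.3242, so e_3 = (0.1204, -0.2408, 0.9631).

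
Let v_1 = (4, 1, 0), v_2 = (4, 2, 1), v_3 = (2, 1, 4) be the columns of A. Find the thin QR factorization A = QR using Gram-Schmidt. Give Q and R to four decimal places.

v_1 = (4, 1, 0); ‖v_1‖ = 4.1231, so e_1 = (0.9701, 0.2425, 0.0000).
e_1·v_2 = 0.9701·4 + 0.2425·2 + 0.0000·1 = 4.3656.
u_2 = v_2 − 4.3656·e_1 = (-0.2353, 0.9412, 1.0000).
‖u_2‖ = 1.3933, so e_2 = (-0.1689, 0.6755, 0.7177).
e_1·v_3 = 0.9701·2 + 0.2425·1 + 0.0000·4 = 2.1828; e_2·v_3 = (-0.1689)·2 + 0.6755·1 + 0.7177·4 = 3.2087.
u_3 = v_3 − 2.1828·e_1 − 3.2087·e_2 = (0.4242, -1.6970, 1.6970).
‖u_3‖ = 2.4371, so e_3 = (0.1741, -0.6963, 0.6963).

Q = [[0.9701, -0.1689, 0.1741], [0.2425, 0.6755, -0.6963], [0.0000, 0.7177, 0.6963]], R = [[4.1231, 4.3656, 2.1828], [0.0000, 1.3933, 3.2087], [0.0000, 0.0000, 2.4371]]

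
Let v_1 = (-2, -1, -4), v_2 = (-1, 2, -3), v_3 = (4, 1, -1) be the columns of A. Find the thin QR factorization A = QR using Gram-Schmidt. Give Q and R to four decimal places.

Q = [[-0.4364, 0.0535, 0.8981], [-0.2182, 0.9621, -0.1633], [-0.8729, -0.2673, -0.4082]], R = [[4.5826, 2.6186, -1.0911], [0.0000, 2.6726, 1.4432], [0.0000, 0.0000, 3.8375]]

e_1 = v_1/‖v_1‖ = (-2, -1, -4)/4.5826 = (-0.4364, -0.2182, -0.8729).
r_{12} = e_1·v_2 = 2.6186.
u_2 = v_2 − 2.6186·e_1 = (0.1429, 2.5714, -0.7143).
‖u_2‖ = 2.6726, so e_2 = (0.0535, 0.9621, -0.2673).
r_{13} = e_1·v_3 = -1.0911; r_{23} = e_2·v_3 = 1.4432.
u_3 = v_3 + 1.0911·e_1 − 1.4432·e_2 = (3.4467, -0.6267, -1.5667).
‖u_3‖ = 3.8375, so e_3 = (0.8981, -0.1633, -0.4082).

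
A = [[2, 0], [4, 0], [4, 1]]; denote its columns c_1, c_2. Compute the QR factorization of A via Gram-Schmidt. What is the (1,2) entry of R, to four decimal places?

r_{12} = 0.6667

e_1 = c_1/‖c_1‖ = (2, 4, 4)/6.0000 = (0.3333, 0.6667, 0.6667).
r_{12} = e_1·c_2 = 0.6667.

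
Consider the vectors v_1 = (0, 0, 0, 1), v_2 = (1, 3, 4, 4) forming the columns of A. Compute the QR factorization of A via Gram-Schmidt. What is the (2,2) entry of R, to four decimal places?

q_1 = v_1/‖v_1‖ = (0, 0, 0, 1)/1.0000 = (0.0000, 0.0000, 0.0000, 1.0000).
r_{12} = q_1·v_2 = 4.0000.
u_2 = v_2 − 4.0000·q_1 = (1.0000, 3.0000, 4.0000, 0.0000).
r_{22} = ‖u_2‖ = 5.0990.

r_{22} = 5.0990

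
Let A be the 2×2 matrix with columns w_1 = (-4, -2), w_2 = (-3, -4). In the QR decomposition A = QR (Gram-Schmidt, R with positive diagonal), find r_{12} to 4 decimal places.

w_1 = (-4, -2); ‖w_1‖ = 4.4721, so e_1 = (-0.8944, -0.4472).
r_{12} = e_1·w_2 = 4.4721.

r_{12} = 4.4721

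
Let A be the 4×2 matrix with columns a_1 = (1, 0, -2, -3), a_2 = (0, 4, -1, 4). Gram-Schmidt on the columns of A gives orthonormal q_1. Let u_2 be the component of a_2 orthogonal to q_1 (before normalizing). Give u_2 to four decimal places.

u_2 = (0.7143, 4.0000, -2.4286, 1.8571)

q_1 = a_1/‖a_1‖ = (1, 0, -2, -3)/3.7417 = (0.2673, 0.0000, -0.5345, -0.8018).
r_{12} = q_1·a_2 = -2.6726.
u_2 = a_2 + 2.6726·q_1 = (0.7143, 4.0000, -2.4286, 1.8571).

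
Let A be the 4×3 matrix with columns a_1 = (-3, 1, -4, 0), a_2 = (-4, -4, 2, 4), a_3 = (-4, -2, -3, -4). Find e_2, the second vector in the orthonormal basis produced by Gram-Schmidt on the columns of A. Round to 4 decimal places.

e_2 = (-0.5547, -0.5547, 0.2774, 0.5547)

a_1 = (-3, 1, -4, 0); ‖a_1‖ = 5.0990, so e_1 = (-0.5883, 0.1961, -0.7845, 0.0000).
e_1·a_2 = (-0.5883)·(-4) + 0.1961·(-4) + (-0.7845)·2 + 0.0000·4 = 0.0000.
u_2 = a_2 + 0.0000·e_1 = (-4.0000, -4.0000, 2.0000, 4.0000).
‖u_2‖ = 7.2111, so e_2 = (-0.5547, -0.5547, 0.2774, 0.5547).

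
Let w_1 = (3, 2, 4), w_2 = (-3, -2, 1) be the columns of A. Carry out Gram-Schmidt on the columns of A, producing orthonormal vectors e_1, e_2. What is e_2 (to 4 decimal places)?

w_1 = (3, 2, 4); ‖w_1‖ = 5.3852, so e_1 = (0.5571, 0.3714, 0.7428).
e_1·w_2 = 0.5571·(-3) + 0.3714·(-2) + 0.7428·1 = -1.6713.
u_2 = w_2 + 1.6713·e_1 = (-2.0690, -1.3793, 2.2414).
‖u_2‖ = 3.3477, so e_2 = (-0.6180, -0.4120, 0.6695).

e_2 = (-0.6180, -0.4120, 0.6695)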